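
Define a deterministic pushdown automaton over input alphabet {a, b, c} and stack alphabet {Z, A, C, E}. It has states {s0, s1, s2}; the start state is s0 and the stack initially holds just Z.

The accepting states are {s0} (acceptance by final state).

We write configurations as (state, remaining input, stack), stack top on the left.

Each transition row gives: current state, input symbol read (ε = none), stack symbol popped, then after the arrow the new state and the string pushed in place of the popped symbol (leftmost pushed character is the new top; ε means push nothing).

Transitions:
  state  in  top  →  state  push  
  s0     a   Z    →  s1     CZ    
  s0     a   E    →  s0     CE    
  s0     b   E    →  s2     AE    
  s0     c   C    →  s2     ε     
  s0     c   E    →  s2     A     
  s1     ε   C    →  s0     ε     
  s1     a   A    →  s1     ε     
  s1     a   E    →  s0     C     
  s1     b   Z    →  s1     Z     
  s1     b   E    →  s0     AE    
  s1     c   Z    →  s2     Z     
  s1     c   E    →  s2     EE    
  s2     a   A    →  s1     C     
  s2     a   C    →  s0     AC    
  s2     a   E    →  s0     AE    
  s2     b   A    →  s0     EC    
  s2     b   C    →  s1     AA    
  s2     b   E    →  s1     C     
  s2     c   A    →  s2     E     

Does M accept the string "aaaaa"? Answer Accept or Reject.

(s0, aaaaa, Z)
  read a, top Z: go to s1, push CZ → (s1, aaaa, CZ)
  ε-move, top C: go to s0, push ε → (s0, aaaa, Z)
  read a, top Z: go to s1, push CZ → (s1, aaa, CZ)
  ε-move, top C: go to s0, push ε → (s0, aaa, Z)
  read a, top Z: go to s1, push CZ → (s1, aa, CZ)
  ε-move, top C: go to s0, push ε → (s0, aa, Z)
  read a, top Z: go to s1, push CZ → (s1, a, CZ)
  ε-move, top C: go to s0, push ε → (s0, a, Z)
  read a, top Z: go to s1, push CZ → (s1, ε, CZ)
  ε-move, top C: go to s0, push ε → (s0, ε, Z)
All input consumed; state s0 ∈ F.

Accept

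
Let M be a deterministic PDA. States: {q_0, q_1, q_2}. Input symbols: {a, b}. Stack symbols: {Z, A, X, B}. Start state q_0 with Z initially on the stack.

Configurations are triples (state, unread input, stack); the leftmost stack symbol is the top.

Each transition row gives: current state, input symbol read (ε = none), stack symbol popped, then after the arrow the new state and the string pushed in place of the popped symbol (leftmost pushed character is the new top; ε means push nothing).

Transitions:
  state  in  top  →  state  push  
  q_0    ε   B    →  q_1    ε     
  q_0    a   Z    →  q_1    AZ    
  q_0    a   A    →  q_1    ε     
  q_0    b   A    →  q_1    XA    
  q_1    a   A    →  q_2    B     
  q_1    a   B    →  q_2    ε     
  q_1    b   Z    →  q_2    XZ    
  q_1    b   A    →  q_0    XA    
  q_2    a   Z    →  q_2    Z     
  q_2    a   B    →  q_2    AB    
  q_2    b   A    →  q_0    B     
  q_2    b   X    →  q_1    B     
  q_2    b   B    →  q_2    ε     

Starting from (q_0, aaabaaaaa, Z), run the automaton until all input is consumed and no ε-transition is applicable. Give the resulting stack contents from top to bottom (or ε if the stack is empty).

Z

(q_0, aaabaaaaa, Z)
  read a, top Z: go to q_1, push AZ → (q_1, aabaaaaa, AZ)
  read a, top A: go to q_2, push B → (q_2, abaaaaa, BZ)
  read a, top B: go to q_2, push AB → (q_2, baaaaa, ABZ)
  read b, top A: go to q_0, push B → (q_0, aaaaa, BBZ)
  ε-move, top B: go to q_1, push ε → (q_1, aaaaa, BZ)
  read a, top B: go to q_2, push ε → (q_2, aaaa, Z)
  read a, top Z: go to q_2, push Z → (q_2, aaa, Z)
  read a, top Z: go to q_2, push Z → (q_2, aa, Z)
  read a, top Z: go to q_2, push Z → (q_2, a, Z)
  read a, top Z: go to q_2, push Z → (q_2, ε, Z)
All input consumed in state q_2 with stack Z.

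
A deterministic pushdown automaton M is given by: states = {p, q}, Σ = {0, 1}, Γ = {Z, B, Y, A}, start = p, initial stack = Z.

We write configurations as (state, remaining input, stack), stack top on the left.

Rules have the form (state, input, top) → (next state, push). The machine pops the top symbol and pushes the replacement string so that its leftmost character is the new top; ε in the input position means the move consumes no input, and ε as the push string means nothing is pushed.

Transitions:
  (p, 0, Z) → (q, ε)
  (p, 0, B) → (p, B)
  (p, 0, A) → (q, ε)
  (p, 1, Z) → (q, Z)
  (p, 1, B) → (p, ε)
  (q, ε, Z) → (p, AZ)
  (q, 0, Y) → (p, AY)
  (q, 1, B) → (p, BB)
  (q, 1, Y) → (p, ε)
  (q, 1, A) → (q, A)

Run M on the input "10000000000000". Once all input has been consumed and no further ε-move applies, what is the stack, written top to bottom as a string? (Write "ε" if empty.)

AZ

(p, 10000000000000, Z)
  read 1, top Z: go to q, push Z → (q, 0000000000000, Z)
  ε-move, top Z: go to p, push AZ → (p, 0000000000000, AZ)
  read 0, top A: go to q, push ε → (q, 000000000000, Z)
  ε-move, top Z: go to p, push AZ → (p, 000000000000, AZ)
  read 0, top A: go to q, push ε → (q, 00000000000, Z)
  ε-move, top Z: go to p, push AZ → (p, 00000000000, AZ)
  read 0, top A: go to q, push ε → (q, 0000000000, Z)
  ε-move, top Z: go to p, push AZ → (p, 0000000000, AZ)
  read 0, top A: go to q, push ε → (q, 000000000, Z)
  ε-move, top Z: go to p, push AZ → (p, 000000000, AZ)
  read 0, top A: go to q, push ε → (q, 00000000, Z)
  ε-move, top Z: go to p, push AZ → (p, 00000000, AZ)
  read 0, top A: go to q, push ε → (q, 0000000, Z)
  ε-move, top Z: go to p, push AZ → (p, 0000000, AZ)
  read 0, top A: go to q, push ε → (q, 000000, Z)
  ε-move, top Z: go to p, push AZ → (p, 000000, AZ)
  read 0, top A: go to q, push ε → (q, 00000, Z)
  ε-move, top Z: go to p, push AZ → (p, 00000, AZ)
  read 0, top A: go to q, push ε → (q, 0000, Z)
  ε-move, top Z: go to p, push AZ → (p, 0000, AZ)
  read 0, top A: go to q, push ε → (q, 000, Z)
  ε-move, top Z: go to p, push AZ → (p, 000, AZ)
  read 0, top A: go to q, push ε → (q, 00, Z)
  ε-move, top Z: go to p, push AZ → (p, 00, AZ)
  read 0, top A: go to q, push ε → (q, 0, Z)
  ε-move, top Z: go to p, push AZ → (p, 0, AZ)
  read 0, top A: go to q, push ε → (q, ε, Z)
  ε-move, top Z: go to p, push AZ → (p, ε, AZ)
All input consumed in state p with stack AZ.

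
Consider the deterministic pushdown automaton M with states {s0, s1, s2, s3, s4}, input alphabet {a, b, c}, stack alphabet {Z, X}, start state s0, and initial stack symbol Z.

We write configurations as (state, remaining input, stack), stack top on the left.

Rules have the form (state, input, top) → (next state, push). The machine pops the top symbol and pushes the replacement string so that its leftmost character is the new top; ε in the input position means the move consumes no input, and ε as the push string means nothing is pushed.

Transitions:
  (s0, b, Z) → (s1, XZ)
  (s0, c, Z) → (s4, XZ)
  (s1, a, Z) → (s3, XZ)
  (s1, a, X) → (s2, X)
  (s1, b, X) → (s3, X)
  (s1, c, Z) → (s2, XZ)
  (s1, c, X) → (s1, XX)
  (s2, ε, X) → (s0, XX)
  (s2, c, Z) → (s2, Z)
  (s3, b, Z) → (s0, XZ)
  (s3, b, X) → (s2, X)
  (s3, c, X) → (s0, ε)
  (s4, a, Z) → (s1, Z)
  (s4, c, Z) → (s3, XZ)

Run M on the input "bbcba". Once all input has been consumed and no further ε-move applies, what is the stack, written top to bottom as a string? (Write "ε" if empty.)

(s0, bbcba, Z) ⊢ (s1, bcba, XZ) ⊢ (s3, cba, XZ) ⊢ (s0, ba, Z) ⊢ (s1, a, XZ) ⊢ (s2, ε, XZ) ⊢ (s0, ε, XXZ)
All input consumed in state s0 with stack XXZ.

XXZ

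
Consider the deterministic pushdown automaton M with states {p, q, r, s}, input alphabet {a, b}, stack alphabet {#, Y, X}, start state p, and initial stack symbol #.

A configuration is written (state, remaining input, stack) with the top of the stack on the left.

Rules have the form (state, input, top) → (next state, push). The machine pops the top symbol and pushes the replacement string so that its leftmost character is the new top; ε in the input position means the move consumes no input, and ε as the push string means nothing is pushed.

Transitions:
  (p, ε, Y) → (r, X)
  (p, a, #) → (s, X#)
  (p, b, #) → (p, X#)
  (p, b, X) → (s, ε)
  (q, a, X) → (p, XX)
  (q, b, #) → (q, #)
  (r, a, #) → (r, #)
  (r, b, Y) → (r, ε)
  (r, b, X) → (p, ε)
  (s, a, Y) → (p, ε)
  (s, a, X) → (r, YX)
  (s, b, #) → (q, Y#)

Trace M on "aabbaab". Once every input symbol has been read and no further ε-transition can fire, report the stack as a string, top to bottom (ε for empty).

X#

(p, aabbaab, #)
  read a, top #: go to s, push X# → (s, abbaab, X#)
  read a, top X: go to r, push YX → (r, bbaab, YX#)
  read b, top Y: go to r, push ε → (r, baab, X#)
  read b, top X: go to p, push ε → (p, aab, #)
  read a, top #: go to s, push X# → (s, ab, X#)
  read a, top X: go to r, push YX → (r, b, YX#)
  read b, top Y: go to r, push ε → (r, ε, X#)
All input consumed in state r with stack X#.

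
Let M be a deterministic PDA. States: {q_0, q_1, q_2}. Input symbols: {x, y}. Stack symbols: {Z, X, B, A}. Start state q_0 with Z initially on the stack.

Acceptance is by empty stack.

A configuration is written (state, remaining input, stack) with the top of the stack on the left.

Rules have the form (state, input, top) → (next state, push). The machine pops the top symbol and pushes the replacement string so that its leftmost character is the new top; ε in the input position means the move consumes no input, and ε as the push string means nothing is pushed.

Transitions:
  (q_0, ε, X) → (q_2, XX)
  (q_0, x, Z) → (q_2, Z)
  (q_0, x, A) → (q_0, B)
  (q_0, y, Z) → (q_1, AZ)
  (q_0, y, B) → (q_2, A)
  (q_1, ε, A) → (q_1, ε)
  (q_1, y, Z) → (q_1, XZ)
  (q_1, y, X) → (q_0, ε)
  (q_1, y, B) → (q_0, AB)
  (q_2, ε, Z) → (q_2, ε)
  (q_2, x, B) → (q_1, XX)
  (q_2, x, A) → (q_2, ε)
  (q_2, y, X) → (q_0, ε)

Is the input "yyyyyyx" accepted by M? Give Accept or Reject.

Accept

(q_0, yyyyyyx, Z) ⊢ (q_1, yyyyyx, AZ) ⊢ (q_1, yyyyyx, Z) ⊢ (q_1, yyyyx, XZ) ⊢ (q_0, yyyx, Z) ⊢ (q_1, yyx, AZ) ⊢ (q_1, yyx, Z) ⊢ (q_1, yx, XZ) ⊢ (q_0, x, Z) ⊢ (q_2, ε, Z) ⊢ (q_2, ε, ε)
All input consumed and the stack is empty.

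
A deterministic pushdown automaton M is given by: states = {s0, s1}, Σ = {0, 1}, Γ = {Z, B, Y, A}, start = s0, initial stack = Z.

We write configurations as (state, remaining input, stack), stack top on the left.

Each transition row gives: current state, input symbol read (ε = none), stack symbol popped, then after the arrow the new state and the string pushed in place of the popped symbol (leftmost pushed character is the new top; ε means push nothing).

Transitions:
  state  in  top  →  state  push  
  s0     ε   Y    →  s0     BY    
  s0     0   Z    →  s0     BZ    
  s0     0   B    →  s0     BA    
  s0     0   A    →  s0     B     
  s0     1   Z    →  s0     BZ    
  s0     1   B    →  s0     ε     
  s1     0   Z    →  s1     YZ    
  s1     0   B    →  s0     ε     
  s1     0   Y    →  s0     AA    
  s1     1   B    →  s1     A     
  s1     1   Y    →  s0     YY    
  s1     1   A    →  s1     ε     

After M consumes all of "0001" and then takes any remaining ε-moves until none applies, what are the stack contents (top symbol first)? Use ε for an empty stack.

AAZ

(s0, 0001, Z)
  read 0, top Z: go to s0, push BZ → (s0, 001, BZ)
  read 0, top B: go to s0, push BA → (s0, 01, BAZ)
  read 0, top B: go to s0, push BA → (s0, 1, BAAZ)
  read 1, top B: go to s0, push ε → (s0, ε, AAZ)
All input consumed in state s0 with stack AAZ.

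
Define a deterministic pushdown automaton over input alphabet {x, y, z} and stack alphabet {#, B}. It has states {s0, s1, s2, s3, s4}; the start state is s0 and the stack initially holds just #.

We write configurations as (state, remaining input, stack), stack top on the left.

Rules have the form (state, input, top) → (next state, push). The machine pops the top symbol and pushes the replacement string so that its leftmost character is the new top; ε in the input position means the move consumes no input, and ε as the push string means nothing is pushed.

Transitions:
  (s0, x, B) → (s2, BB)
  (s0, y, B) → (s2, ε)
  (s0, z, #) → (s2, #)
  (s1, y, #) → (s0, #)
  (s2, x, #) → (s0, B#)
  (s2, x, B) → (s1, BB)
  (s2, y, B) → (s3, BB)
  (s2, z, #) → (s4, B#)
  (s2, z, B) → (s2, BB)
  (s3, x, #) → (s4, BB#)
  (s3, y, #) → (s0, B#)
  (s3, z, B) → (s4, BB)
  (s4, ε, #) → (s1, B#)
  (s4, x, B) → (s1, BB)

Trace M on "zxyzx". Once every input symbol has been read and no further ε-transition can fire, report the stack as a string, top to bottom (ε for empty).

(s0, zxyzx, #)
  read z, top #: go to s2, push # → (s2, xyzx, #)
  read x, top #: go to s0, push B# → (s0, yzx, B#)
  read y, top B: go to s2, push ε → (s2, zx, #)
  read z, top #: go to s4, push B# → (s4, x, B#)
  read x, top B: go to s1, push BB → (s1, ε, BB#)
All input consumed in state s1 with stack BB#.

BB#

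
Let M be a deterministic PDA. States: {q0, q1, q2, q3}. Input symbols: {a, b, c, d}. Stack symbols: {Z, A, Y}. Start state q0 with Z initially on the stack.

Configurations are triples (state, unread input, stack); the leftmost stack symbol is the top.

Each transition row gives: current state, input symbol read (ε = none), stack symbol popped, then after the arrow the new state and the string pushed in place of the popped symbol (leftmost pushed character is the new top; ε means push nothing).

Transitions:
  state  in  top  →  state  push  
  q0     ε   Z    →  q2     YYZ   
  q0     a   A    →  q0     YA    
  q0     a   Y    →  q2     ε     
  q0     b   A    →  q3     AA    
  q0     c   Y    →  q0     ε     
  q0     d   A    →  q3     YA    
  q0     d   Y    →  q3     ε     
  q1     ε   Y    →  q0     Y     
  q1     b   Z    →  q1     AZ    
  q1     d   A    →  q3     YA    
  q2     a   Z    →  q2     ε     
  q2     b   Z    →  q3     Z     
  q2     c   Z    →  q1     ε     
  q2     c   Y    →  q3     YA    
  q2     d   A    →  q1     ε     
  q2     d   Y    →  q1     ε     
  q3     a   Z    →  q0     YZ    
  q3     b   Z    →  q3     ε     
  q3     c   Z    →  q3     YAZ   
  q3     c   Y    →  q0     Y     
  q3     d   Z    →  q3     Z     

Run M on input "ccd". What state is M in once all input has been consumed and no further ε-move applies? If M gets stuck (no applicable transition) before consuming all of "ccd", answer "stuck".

(q0, ccd, Z)
  ε-move, top Z: go to q2, push YYZ → (q2, ccd, YYZ)
  read c, top Y: go to q3, push YA → (q3, cd, YAYZ)
  read c, top Y: go to q0, push Y → (q0, d, YAYZ)
  read d, top Y: go to q3, push ε → (q3, ε, AYZ)
All input consumed; M is in state q3.

q3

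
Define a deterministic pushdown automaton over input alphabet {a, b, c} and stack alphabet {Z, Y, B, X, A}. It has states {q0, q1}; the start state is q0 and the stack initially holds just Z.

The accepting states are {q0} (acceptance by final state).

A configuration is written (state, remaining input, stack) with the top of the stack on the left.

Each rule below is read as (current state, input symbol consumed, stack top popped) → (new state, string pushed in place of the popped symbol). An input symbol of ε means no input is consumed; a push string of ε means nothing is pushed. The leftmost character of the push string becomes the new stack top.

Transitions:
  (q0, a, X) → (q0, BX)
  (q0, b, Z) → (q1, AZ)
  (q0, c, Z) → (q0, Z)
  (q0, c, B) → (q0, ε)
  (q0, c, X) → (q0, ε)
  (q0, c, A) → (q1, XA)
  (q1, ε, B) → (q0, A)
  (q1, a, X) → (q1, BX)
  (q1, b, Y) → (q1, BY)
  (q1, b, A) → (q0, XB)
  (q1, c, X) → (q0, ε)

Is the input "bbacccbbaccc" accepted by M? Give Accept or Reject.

Accept

(q0, bbacccbbaccc, Z)
  read b, top Z: go to q1, push AZ → (q1, bacccbbaccc, AZ)
  read b, top A: go to q0, push XB → (q0, acccbbaccc, XBZ)
  read a, top X: go to q0, push BX → (q0, cccbbaccc, BXBZ)
  read c, top B: go to q0, push ε → (q0, ccbbaccc, XBZ)
  read c, top X: go to q0, push ε → (q0, cbbaccc, BZ)
  read c, top B: go to q0, push ε → (q0, bbaccc, Z)
  read b, top Z: go to q1, push AZ → (q1, baccc, AZ)
  read b, top A: go to q0, push XB → (q0, accc, XBZ)
  read a, top X: go to q0, push BX → (q0, ccc, BXBZ)
  read c, top B: go to q0, push ε → (q0, cc, XBZ)
  read c, top X: go to q0, push ε → (q0, c, BZ)
  read c, top B: go to q0, push ε → (q0, ε, Z)
All input consumed; state q0 ∈ F.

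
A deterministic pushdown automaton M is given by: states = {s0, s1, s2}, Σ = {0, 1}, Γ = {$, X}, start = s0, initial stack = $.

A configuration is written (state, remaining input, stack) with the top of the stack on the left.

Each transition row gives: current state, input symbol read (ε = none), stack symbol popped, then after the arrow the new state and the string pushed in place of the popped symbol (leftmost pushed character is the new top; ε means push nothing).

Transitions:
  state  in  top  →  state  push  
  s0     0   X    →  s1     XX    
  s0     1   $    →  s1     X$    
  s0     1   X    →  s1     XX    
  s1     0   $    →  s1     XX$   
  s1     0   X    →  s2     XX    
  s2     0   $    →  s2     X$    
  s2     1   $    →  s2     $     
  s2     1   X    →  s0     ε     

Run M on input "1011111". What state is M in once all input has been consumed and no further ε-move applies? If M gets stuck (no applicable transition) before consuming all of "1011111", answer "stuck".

(s0, 1011111, $)
  read 1, top $: go to s1, push X$ → (s1, 011111, X$)
  read 0, top X: go to s2, push XX → (s2, 11111, XX$)
  read 1, top X: go to s0, push ε → (s0, 1111, X$)
  read 1, top X: go to s1, push XX → (s1, 111, XX$)
No transition for (s1, 1, top X); M blocks with input 111 remaining.

stuck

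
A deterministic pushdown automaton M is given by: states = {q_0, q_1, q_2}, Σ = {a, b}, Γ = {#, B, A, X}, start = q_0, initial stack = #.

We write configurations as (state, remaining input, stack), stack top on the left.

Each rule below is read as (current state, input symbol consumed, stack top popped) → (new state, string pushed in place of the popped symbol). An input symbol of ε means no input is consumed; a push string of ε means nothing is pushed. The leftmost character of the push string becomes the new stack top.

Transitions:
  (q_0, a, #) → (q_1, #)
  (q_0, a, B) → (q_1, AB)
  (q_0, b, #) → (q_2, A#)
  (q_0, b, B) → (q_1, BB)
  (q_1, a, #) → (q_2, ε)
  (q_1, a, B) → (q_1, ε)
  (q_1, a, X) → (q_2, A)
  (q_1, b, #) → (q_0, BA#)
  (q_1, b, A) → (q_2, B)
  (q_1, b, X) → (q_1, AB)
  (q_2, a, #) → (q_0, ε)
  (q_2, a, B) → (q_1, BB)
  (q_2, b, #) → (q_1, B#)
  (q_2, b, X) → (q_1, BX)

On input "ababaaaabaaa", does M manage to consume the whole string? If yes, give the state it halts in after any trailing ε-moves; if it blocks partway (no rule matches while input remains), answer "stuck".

q_1

(q_0, ababaaaabaaa, #)
  read a, top #: go to q_1, push # → (q_1, babaaaabaaa, #)
  read b, top #: go to q_0, push BA# → (q_0, abaaaabaaa, BA#)
  read a, top B: go to q_1, push AB → (q_1, baaaabaaa, ABA#)
  read b, top A: go to q_2, push B → (q_2, aaaabaaa, BBA#)
  read a, top B: go to q_1, push BB → (q_1, aaabaaa, BBBA#)
  read a, top B: go to q_1, push ε → (q_1, aabaaa, BBA#)
  read a, top B: go to q_1, push ε → (q_1, abaaa, BA#)
  read a, top B: go to q_1, push ε → (q_1, baaa, A#)
  read b, top A: go to q_2, push B → (q_2, aaa, B#)
  read a, top B: go to q_1, push BB → (q_1, aa, BB#)
  read a, top B: go to q_1, push ε → (q_1, a, B#)
  read a, top B: go to q_1, push ε → (q_1, ε, #)
All input consumed; M is in state q_1.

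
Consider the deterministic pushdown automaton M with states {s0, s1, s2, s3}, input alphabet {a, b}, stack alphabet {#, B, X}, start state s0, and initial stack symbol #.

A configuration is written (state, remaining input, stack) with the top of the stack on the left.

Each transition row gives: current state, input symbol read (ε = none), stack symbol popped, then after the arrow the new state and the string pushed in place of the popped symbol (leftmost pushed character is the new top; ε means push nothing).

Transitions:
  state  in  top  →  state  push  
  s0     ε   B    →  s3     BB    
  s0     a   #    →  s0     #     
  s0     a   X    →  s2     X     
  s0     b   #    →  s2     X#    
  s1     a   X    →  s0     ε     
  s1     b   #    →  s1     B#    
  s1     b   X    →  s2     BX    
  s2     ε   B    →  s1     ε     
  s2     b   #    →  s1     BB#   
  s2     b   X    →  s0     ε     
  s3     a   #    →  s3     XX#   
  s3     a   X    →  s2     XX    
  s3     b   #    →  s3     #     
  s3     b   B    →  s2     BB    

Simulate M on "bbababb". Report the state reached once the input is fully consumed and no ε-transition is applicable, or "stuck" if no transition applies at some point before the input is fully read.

stuck

(s0, bbababb, #)
  read b, top #: go to s2, push X# → (s2, bababb, X#)
  read b, top X: go to s0, push ε → (s0, ababb, #)
  read a, top #: go to s0, push # → (s0, babb, #)
  read b, top #: go to s2, push X# → (s2, abb, X#)
No transition for (s2, a, top X); M blocks with input abb remaining.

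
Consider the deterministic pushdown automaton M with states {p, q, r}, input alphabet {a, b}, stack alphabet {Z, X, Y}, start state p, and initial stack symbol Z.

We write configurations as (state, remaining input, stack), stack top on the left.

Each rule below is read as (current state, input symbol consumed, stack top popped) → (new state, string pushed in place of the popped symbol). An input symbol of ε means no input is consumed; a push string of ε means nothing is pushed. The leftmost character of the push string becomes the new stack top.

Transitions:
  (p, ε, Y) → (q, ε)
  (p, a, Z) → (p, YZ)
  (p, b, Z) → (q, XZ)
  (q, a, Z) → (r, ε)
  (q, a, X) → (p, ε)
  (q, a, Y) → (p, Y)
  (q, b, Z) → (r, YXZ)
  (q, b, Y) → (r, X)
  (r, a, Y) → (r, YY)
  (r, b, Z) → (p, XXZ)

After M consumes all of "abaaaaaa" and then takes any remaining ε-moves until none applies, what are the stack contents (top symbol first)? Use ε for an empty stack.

YYYYYYYXZ

(p, abaaaaaa, Z)
  read a, top Z: go to p, push YZ → (p, baaaaaa, YZ)
  ε-move, top Y: go to q, push ε → (q, baaaaaa, Z)
  read b, top Z: go to r, push YXZ → (r, aaaaaa, YXZ)
  read a, top Y: go to r, push YY → (r, aaaaa, YYXZ)
  read a, top Y: go to r, push YY → (r, aaaa, YYYXZ)
  read a, top Y: go to r, push YY → (r, aaa, YYYYXZ)
  read a, top Y: go to r, push YY → (r, aa, YYYYYXZ)
  read a, top Y: go to r, push YY → (r, a, YYYYYYXZ)
  read a, top Y: go to r, push YY → (r, ε, YYYYYYYXZ)
All input consumed in state r with stack YYYYYYYXZ.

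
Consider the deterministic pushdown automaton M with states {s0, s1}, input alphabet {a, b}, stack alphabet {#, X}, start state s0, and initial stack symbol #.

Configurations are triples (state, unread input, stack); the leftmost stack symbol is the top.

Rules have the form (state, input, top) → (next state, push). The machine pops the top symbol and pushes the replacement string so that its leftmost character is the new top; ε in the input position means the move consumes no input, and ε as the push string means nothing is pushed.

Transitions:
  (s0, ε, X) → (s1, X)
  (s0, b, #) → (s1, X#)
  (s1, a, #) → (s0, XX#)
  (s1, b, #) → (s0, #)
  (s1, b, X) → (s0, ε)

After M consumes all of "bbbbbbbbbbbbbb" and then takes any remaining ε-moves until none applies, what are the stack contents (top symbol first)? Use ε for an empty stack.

#

(s0, bbbbbbbbbbbbbb, #)
  read b, top #: go to s1, push X# → (s1, bbbbbbbbbbbbb, X#)
  read b, top X: go to s0, push ε → (s0, bbbbbbbbbbbb, #)
  read b, top #: go to s1, push X# → (s1, bbbbbbbbbbb, X#)
  read b, top X: go to s0, push ε → (s0, bbbbbbbbbb, #)
  read b, top #: go to s1, push X# → (s1, bbbbbbbbb, X#)
  read b, top X: go to s0, push ε → (s0, bbbbbbbb, #)
  read b, top #: go to s1, push X# → (s1, bbbbbbb, X#)
  read b, top X: go to s0, push ε → (s0, bbbbbb, #)
  read b, top #: go to s1, push X# → (s1, bbbbb, X#)
  read b, top X: go to s0, push ε → (s0, bbbb, #)
  read b, top #: go to s1, push X# → (s1, bbb, X#)
  read b, top X: go to s0, push ε → (s0, bb, #)
  read b, top #: go to s1, push X# → (s1, b, X#)
  read b, top X: go to s0, push ε → (s0, ε, #)
All input consumed in state s0 with stack #.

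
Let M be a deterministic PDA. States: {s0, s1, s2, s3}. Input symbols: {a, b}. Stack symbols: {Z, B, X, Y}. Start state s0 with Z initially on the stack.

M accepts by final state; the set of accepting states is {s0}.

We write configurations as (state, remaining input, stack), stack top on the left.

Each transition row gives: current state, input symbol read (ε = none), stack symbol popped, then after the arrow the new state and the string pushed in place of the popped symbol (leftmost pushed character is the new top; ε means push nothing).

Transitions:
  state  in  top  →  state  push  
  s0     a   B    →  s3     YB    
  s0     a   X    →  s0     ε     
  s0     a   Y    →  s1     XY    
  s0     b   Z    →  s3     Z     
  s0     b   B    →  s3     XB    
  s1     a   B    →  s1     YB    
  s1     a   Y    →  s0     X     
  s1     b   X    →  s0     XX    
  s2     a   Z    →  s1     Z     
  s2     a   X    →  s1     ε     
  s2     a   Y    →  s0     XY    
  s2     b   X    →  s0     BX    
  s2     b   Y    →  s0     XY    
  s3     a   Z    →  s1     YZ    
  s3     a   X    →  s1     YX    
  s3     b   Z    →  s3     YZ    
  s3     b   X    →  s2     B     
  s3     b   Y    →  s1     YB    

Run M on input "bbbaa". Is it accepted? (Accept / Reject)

(s0, bbbaa, Z)
  read b, top Z: go to s3, push Z → (s3, bbaa, Z)
  read b, top Z: go to s3, push YZ → (s3, baa, YZ)
  read b, top Y: go to s1, push YB → (s1, aa, YBZ)
  read a, top Y: go to s0, push X → (s0, a, XBZ)
  read a, top X: go to s0, push ε → (s0, ε, BZ)
All input consumed; state s0 ∈ F.

Accept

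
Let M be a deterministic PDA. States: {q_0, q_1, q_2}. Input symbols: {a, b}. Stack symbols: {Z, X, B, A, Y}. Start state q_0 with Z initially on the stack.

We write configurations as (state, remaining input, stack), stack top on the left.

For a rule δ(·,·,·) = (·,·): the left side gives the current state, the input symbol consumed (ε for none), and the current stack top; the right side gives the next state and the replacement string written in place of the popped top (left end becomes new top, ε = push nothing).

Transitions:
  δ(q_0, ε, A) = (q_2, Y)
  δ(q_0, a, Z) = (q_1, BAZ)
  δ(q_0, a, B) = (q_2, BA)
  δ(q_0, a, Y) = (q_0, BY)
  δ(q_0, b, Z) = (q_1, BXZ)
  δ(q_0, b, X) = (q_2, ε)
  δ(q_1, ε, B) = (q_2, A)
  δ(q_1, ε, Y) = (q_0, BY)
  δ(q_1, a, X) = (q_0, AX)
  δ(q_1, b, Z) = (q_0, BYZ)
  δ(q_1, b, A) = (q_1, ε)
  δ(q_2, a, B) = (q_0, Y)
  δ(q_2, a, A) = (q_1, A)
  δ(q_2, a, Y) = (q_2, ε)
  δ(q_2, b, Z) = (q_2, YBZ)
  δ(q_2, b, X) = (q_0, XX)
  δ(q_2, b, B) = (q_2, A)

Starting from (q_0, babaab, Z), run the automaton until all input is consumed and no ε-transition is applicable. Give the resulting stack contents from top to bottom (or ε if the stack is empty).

(q_0, babaab, Z) ⊢ (q_1, abaab, BXZ) ⊢ (q_2, abaab, AXZ) ⊢ (q_1, baab, AXZ) ⊢ (q_1, aab, XZ) ⊢ (q_0, ab, AXZ) ⊢ (q_2, ab, YXZ) ⊢ (q_2, b, XZ) ⊢ (q_0, ε, XXZ)
All input consumed in state q_0 with stack XXZ.

XXZ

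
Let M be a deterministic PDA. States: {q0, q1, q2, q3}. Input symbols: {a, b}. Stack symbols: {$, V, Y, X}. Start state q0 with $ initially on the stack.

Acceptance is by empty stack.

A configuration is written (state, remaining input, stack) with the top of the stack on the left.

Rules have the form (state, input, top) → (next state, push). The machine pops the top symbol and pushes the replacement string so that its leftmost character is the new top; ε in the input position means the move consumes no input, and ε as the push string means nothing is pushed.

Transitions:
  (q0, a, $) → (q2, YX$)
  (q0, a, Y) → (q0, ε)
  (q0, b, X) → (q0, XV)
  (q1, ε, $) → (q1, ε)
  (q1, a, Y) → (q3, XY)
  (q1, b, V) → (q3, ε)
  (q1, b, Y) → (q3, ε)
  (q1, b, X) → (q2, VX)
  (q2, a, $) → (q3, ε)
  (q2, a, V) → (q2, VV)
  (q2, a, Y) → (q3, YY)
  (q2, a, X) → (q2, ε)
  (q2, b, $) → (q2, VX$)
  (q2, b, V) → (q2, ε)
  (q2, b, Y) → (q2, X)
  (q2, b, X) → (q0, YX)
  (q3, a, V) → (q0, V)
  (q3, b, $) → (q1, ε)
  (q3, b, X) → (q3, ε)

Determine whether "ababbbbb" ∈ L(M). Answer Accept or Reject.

(q0, ababbbbb, $)
  read a, top $: go to q2, push YX$ → (q2, babbbbb, YX$)
  read b, top Y: go to q2, push X → (q2, abbbbb, XX$)
  read a, top X: go to q2, push ε → (q2, bbbbb, X$)
  read b, top X: go to q0, push YX → (q0, bbbb, YX$)
No transition applies at (q0, bbbb, YX$); input not fully consumed.

Reject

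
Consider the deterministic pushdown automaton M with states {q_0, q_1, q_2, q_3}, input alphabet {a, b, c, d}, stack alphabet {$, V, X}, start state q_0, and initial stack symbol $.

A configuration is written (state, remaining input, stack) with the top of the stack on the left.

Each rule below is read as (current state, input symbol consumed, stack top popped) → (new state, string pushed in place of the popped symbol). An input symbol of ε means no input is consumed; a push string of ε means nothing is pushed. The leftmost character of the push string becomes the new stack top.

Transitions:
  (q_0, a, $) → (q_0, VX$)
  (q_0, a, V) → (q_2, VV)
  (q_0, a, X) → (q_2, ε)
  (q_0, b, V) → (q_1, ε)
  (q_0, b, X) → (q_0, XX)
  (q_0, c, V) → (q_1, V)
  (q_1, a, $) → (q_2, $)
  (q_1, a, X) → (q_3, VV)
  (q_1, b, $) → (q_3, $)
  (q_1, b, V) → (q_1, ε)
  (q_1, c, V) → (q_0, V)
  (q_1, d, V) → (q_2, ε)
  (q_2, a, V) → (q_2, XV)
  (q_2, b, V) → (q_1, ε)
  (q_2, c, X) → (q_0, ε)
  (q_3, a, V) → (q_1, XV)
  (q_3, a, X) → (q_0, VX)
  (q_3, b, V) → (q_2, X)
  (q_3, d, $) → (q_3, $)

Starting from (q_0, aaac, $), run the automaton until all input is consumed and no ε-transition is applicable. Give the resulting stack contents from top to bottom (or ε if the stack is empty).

(q_0, aaac, $)
  read a, top $: go to q_0, push VX$ → (q_0, aac, VX$)
  read a, top V: go to q_2, push VV → (q_2, ac, VVX$)
  read a, top V: go to q_2, push XV → (q_2, c, XVVX$)
  read c, top X: go to q_0, push ε → (q_0, ε, VVX$)
All input consumed in state q_0 with stack VVX$.

VVX$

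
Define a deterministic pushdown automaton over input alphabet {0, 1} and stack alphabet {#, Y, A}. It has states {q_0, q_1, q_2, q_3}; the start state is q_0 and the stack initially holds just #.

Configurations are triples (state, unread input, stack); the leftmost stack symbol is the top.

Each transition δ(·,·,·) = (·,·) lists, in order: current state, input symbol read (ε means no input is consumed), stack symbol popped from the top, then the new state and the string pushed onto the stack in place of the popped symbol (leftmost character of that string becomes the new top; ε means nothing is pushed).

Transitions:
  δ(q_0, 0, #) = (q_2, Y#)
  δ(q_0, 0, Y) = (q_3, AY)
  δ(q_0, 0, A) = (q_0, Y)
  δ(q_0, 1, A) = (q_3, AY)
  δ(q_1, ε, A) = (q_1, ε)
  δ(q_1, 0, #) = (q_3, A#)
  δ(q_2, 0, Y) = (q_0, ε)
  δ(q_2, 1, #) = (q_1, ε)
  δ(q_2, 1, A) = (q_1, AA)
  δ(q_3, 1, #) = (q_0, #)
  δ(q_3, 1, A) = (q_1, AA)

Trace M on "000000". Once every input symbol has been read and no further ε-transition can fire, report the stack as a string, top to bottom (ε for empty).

(q_0, 000000, #)
  read 0, top #: go to q_2, push Y# → (q_2, 00000, Y#)
  read 0, top Y: go to q_0, push ε → (q_0, 0000, #)
  read 0, top #: go to q_2, push Y# → (q_2, 000, Y#)
  read 0, top Y: go to q_0, push ε → (q_0, 00, #)
  read 0, top #: go to q_2, push Y# → (q_2, 0, Y#)
  read 0, top Y: go to q_0, push ε → (q_0, ε, #)
All input consumed in state q_0 with stack #.

#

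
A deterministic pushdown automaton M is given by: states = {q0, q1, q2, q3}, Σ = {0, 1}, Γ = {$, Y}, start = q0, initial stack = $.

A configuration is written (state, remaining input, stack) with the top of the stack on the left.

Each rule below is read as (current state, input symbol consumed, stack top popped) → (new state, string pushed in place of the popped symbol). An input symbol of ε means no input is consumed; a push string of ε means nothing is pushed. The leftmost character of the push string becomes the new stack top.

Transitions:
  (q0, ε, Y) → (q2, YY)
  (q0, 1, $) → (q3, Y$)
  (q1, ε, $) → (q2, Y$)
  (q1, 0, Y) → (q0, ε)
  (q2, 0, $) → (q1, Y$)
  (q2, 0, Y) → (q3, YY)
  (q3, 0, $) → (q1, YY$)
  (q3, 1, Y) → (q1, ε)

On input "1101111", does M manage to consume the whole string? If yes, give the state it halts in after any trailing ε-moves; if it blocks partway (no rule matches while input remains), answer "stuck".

(q0, 1101111, $)
  read 1, top $: go to q3, push Y$ → (q3, 101111, Y$)
  read 1, top Y: go to q1, push ε → (q1, 01111, $)
  ε-move, top $: go to q2, push Y$ → (q2, 01111, Y$)
  read 0, top Y: go to q3, push YY → (q3, 1111, YY$)
  read 1, top Y: go to q1, push ε → (q1, 111, Y$)
No transition for (q1, 1, top Y); M blocks with input 111 remaining.

stuck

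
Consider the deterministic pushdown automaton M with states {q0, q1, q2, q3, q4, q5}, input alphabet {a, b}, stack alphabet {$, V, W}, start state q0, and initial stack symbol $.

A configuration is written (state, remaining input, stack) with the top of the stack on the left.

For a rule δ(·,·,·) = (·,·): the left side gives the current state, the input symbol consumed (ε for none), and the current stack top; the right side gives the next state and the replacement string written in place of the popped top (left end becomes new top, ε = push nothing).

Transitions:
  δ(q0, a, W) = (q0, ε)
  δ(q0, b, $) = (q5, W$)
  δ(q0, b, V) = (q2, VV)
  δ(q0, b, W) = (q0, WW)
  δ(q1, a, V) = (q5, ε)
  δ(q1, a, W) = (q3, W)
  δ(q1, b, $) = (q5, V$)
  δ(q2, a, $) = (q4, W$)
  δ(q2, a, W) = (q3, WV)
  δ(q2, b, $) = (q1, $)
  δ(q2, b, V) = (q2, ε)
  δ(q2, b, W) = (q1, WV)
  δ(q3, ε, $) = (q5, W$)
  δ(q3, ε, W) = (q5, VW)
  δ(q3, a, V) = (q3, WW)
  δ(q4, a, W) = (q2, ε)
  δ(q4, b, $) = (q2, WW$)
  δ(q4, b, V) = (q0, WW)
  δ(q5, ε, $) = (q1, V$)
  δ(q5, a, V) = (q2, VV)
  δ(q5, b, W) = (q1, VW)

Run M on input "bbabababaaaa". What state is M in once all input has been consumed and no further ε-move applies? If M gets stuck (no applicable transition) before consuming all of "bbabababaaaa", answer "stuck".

stuck

(q0, bbabababaaaa, $) ⊢ (q5, babababaaaa, W$) ⊢ (q1, abababaaaa, VW$) ⊢ (q5, bababaaaa, W$) ⊢ (q1, ababaaaa, VW$) ⊢ (q5, babaaaa, W$) ⊢ (q1, abaaaa, VW$) ⊢ (q5, baaaa, W$) ⊢ (q1, aaaa, VW$) ⊢ (q5, aaa, W$)
No transition for (q5, a, top W); M blocks with input aaa remaining.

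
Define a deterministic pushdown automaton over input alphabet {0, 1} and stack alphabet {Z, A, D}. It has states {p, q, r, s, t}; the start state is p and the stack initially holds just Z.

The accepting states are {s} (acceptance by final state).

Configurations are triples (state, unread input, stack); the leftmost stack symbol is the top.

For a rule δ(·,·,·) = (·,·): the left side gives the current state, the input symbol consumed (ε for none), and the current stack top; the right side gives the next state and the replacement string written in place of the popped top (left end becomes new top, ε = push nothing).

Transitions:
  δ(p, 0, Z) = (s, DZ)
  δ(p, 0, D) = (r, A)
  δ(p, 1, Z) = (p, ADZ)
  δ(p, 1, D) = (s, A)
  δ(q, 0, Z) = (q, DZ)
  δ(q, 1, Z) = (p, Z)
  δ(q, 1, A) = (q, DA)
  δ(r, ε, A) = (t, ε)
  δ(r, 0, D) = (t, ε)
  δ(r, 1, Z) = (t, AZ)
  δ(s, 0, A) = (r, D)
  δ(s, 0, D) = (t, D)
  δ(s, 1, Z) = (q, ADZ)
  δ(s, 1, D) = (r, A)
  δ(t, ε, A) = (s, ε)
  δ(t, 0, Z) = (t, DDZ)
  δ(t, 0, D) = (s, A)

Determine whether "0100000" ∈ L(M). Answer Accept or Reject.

Accept

(p, 0100000, Z)
  read 0, top Z: go to s, push DZ → (s, 100000, DZ)
  read 1, top D: go to r, push A → (r, 00000, AZ)
  ε-move, top A: go to t, push ε → (t, 00000, Z)
  read 0, top Z: go to t, push DDZ → (t, 0000, DDZ)
  read 0, top D: go to s, push A → (s, 000, ADZ)
  read 0, top A: go to r, push D → (r, 00, DDZ)
  read 0, top D: go to t, push ε → (t, 0, DZ)
  read 0, top D: go to s, push A → (s, ε, AZ)
All input consumed; state s ∈ F.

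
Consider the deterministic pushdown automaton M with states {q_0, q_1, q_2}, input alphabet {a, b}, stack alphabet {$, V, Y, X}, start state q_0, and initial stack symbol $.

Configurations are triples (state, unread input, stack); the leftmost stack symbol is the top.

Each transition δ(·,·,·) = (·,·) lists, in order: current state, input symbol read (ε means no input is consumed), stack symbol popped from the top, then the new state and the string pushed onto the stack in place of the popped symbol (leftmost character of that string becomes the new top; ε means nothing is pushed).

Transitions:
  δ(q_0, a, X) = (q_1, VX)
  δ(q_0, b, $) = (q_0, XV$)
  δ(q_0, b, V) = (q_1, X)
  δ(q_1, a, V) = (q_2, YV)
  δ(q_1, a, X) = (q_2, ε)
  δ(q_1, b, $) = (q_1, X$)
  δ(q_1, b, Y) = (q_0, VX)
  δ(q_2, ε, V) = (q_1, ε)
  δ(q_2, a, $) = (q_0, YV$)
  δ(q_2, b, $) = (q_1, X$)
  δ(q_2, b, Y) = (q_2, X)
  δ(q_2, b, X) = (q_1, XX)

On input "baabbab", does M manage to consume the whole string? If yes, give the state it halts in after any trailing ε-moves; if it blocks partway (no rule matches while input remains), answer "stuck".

q_1

(q_0, baabbab, $)
  read b, top $: go to q_0, push XV$ → (q_0, aabbab, XV$)
  read a, top X: go to q_1, push VX → (q_1, abbab, VXV$)
  read a, top V: go to q_2, push YV → (q_2, bbab, YVXV$)
  read b, top Y: go to q_2, push X → (q_2, bab, XVXV$)
  read b, top X: go to q_1, push XX → (q_1, ab, XXVXV$)
  read a, top X: go to q_2, push ε → (q_2, b, XVXV$)
  read b, top X: go to q_1, push XX → (q_1, ε, XXVXV$)
All input consumed; M is in state q_1.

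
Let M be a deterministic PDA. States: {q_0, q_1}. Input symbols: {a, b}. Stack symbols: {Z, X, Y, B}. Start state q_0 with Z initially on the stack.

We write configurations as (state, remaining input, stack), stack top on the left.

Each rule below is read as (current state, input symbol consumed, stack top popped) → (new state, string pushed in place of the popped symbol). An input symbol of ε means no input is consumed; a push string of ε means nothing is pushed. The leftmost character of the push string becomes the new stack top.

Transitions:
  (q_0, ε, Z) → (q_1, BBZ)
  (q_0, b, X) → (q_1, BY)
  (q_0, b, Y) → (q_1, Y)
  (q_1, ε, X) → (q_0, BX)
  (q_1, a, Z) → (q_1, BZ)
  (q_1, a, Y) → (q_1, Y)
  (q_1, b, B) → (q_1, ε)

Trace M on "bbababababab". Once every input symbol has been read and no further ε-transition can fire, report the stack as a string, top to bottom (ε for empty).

(q_0, bbababababab, Z)
  ε-move, top Z: go to q_1, push BBZ → (q_1, bbababababab, BBZ)
  read b, top B: go to q_1, push ε → (q_1, bababababab, BZ)
  read b, top B: go to q_1, push ε → (q_1, ababababab, Z)
  read a, top Z: go to q_1, push BZ → (q_1, babababab, BZ)
  read b, top B: go to q_1, push ε → (q_1, abababab, Z)
  read a, top Z: go to q_1, push BZ → (q_1, bababab, BZ)
  read b, top B: go to q_1, push ε → (q_1, ababab, Z)
  read a, top Z: go to q_1, push BZ → (q_1, babab, BZ)
  read b, top B: go to q_1, push ε → (q_1, abab, Z)
  read a, top Z: go to q_1, push BZ → (q_1, bab, BZ)
  read b, top B: go to q_1, push ε → (q_1, ab, Z)
  read a, top Z: go to q_1, push BZ → (q_1, b, BZ)
  read b, top B: go to q_1, push ε → (q_1, ε, Z)
All input consumed in state q_1 with stack Z.

Z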